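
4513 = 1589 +2924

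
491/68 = 491/68= 7.22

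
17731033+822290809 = 840021842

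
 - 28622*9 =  -257598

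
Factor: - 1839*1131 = - 3^2*13^1*29^1*613^1  =  - 2079909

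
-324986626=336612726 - 661599352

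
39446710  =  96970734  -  57524024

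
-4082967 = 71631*( - 57 )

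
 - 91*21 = - 1911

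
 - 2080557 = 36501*(  -  57)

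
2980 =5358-2378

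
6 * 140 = 840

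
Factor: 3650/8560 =365/856 = 2^ ( - 3 )*5^1*73^1 *107^( - 1)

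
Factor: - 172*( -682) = 117304 =2^3*11^1*31^1*43^1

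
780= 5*156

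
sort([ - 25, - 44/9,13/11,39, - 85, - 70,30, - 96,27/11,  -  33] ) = [ - 96, - 85  , - 70,-33, - 25, - 44/9 , 13/11,27/11, 30, 39]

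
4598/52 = 2299/26 = 88.42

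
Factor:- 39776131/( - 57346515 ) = 3^(-3)*5^(-1 )*23^1*31^1  *421^( - 1)*1009^(-1 )*55787^1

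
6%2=0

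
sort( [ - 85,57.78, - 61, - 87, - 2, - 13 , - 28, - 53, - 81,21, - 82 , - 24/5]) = [  -  87,  -  85, - 82, -81, - 61,-53, - 28,-13, - 24/5, - 2,  21,57.78]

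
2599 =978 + 1621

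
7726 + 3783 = 11509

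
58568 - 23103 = 35465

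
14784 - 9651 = 5133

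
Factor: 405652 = 2^2*13^1*29^1*269^1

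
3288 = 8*411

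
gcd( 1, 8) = 1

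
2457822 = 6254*393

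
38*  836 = 31768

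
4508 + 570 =5078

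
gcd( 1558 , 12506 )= 2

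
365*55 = 20075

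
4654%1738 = 1178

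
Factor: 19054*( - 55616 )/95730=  - 529853632/47865  =  - 2^6 * 3^ ( - 1)*5^( - 1)*7^1*11^1* 79^1*1361^1*3191^( - 1) 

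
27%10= 7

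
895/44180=179/8836=0.02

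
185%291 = 185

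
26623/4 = 6655+3/4 =6655.75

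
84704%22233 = 18005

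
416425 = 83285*5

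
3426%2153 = 1273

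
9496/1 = 9496 = 9496.00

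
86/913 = 86/913 = 0.09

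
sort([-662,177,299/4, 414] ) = [ - 662,299/4, 177,  414 ]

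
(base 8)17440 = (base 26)bkc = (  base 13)381C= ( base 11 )5a94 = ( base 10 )7968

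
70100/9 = 7788 + 8/9 =7788.89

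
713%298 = 117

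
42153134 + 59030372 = 101183506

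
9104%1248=368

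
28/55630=14/27815 = 0.00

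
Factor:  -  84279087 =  - 3^2*199^1*47057^1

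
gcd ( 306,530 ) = 2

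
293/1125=293/1125 = 0.26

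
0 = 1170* 0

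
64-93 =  - 29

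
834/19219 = 834/19219 = 0.04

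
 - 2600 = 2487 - 5087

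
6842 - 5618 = 1224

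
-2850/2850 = - 1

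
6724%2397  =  1930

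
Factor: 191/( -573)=  -  1/3 =- 3^( - 1)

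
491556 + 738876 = 1230432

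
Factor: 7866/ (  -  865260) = -1/110 = -2^( - 1) * 5^ ( - 1)*11^(-1) 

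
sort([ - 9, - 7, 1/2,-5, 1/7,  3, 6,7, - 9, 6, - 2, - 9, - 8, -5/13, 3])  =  [ - 9, - 9,- 9, - 8, - 7, - 5, - 2, - 5/13, 1/7, 1/2, 3, 3, 6, 6,  7]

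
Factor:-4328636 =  - 2^2*13^1*83243^1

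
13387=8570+4817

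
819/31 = 819/31 =26.42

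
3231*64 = 206784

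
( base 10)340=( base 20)H0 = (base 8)524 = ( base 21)g4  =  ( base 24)e4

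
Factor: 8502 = 2^1*3^1*13^1*109^1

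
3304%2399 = 905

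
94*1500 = 141000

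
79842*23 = 1836366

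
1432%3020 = 1432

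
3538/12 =1769/6 =294.83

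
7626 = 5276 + 2350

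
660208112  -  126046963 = 534161149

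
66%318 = 66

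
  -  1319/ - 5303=1319/5303 = 0.25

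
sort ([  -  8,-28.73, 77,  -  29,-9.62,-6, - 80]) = [ -80,  -  29,  -  28.73, - 9.62, - 8,- 6, 77 ]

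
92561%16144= 11841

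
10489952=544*19283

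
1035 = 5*207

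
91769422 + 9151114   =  100920536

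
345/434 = 345/434 = 0.79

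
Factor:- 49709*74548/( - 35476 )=7^( - 2 ) *11^1*181^( - 1 )*4519^1*18637^1 = 926426633/8869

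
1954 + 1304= 3258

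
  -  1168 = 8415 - 9583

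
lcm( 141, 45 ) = 2115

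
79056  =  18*4392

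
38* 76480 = 2906240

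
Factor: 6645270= 2^1*3^1*5^1*221509^1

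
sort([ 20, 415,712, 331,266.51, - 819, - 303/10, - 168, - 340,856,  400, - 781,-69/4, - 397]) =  [ - 819, - 781, - 397, - 340, - 168,-303/10, - 69/4 , 20,266.51,331, 400,415, 712, 856 ]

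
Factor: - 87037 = -87037^1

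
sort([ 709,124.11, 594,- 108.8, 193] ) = [ - 108.8,124.11, 193, 594 , 709 ] 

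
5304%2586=132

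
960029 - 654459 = 305570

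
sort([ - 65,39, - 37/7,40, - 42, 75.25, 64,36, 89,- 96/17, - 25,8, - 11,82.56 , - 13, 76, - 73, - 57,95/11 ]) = [ - 73, - 65,-57, - 42, - 25,- 13, - 11, - 96/17, - 37/7, 8, 95/11,36,39, 40,64, 75.25, 76  ,  82.56, 89]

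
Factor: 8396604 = 2^2 * 3^2*233239^1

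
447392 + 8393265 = 8840657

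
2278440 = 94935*24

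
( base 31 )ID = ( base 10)571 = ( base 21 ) 164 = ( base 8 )1073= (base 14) 2CB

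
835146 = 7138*117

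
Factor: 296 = 2^3 * 37^1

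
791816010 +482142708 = 1273958718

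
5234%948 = 494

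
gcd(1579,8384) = 1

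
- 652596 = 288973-941569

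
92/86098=46/43049  =  0.00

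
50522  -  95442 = -44920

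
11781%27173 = 11781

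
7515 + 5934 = 13449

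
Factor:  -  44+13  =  -31=-  31^1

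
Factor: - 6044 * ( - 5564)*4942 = 2^5*7^1*13^1*107^1*353^1*1511^1 = 166193608672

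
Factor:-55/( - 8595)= 11/1719 = 3^( - 2 )*11^1*191^( - 1)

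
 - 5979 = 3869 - 9848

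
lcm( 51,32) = 1632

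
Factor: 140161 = 7^1*20023^1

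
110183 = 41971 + 68212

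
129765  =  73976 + 55789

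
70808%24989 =20830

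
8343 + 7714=16057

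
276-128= 148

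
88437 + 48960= 137397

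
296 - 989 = - 693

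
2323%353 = 205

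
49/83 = 49/83 = 0.59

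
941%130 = 31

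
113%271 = 113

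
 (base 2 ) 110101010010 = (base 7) 12641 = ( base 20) 8AA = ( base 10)3410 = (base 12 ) 1b82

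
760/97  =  7 + 81/97 = 7.84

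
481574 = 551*874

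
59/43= 59/43= 1.37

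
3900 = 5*780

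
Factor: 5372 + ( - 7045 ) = -7^1*239^1 = - 1673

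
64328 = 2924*22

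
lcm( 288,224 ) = 2016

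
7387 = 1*7387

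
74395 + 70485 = 144880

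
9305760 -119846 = 9185914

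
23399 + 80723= 104122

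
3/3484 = 3/3484 = 0.00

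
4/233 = 4/233 = 0.02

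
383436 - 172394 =211042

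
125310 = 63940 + 61370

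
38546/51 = 38546/51=755.80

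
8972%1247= 243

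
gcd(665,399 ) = 133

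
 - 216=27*( - 8 )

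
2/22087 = 2/22087 = 0.00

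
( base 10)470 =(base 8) 726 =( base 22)l8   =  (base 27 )HB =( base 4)13112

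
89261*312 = 27849432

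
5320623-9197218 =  - 3876595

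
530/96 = 5 +25/48 = 5.52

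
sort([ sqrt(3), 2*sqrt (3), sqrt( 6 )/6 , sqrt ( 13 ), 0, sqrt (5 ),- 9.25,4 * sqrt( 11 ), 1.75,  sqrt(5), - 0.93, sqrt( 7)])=[ - 9.25, - 0.93,0 , sqrt(6)/6, sqrt( 3 ) , 1.75,sqrt(5 ),sqrt( 5 ),sqrt( 7),2 * sqrt( 3), sqrt(13), 4*sqrt(11 )]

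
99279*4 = 397116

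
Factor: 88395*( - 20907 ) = - 3^3 * 5^1*23^1*71^1 * 83^1*101^1= - 1848074265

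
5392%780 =712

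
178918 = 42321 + 136597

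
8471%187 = 56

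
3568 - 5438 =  - 1870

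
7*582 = 4074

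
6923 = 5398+1525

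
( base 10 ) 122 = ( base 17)73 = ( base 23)57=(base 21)5H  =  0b1111010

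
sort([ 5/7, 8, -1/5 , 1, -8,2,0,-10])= [-10, - 8, - 1/5,0,5/7, 1, 2,8]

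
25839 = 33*783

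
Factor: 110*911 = 100210 = 2^1*5^1*11^1*911^1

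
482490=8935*54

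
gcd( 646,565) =1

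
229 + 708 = 937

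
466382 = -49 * ( - 9518) 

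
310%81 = 67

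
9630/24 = 401+1/4 = 401.25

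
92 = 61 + 31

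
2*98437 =196874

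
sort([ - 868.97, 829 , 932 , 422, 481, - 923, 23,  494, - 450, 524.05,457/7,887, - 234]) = [ - 923,-868.97, - 450,-234, 23,457/7, 422,  481,494,524.05 , 829, 887, 932 ]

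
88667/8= 11083 + 3/8= 11083.38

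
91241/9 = 10137+8/9 = 10137.89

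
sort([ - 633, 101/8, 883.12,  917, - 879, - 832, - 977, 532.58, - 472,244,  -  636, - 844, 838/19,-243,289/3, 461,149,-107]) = [- 977, - 879,-844,-832,-636, - 633, - 472, - 243 ,-107,101/8, 838/19, 289/3, 149, 244, 461,532.58,  883.12, 917]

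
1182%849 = 333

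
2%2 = 0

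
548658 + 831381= 1380039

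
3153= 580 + 2573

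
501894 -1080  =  500814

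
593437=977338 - 383901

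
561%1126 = 561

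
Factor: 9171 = 3^2  *1019^1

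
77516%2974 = 192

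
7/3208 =7/3208 = 0.00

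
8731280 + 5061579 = 13792859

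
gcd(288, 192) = 96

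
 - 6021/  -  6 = 2007/2 = 1003.50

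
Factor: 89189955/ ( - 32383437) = -29729985/10794479= - 3^1 * 5^1*31^( -1 ) * 43^1*46093^1*348209^( - 1)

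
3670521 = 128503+3542018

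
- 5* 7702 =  - 38510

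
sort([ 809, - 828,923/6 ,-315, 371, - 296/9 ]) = [ - 828, - 315, - 296/9,923/6, 371, 809 ] 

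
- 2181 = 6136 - 8317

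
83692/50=41846/25 = 1673.84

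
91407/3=30469= 30469.00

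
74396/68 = 1094 + 1/17 = 1094.06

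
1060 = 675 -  - 385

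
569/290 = 1  +  279/290 = 1.96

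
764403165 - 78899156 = 685504009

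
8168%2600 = 368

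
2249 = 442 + 1807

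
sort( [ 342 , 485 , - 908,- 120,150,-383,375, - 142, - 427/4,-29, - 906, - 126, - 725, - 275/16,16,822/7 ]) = [ - 908, - 906, - 725,-383, - 142, - 126, - 120, - 427/4, - 29, - 275/16,16,822/7,150 , 342,375,485] 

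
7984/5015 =1 + 2969/5015 =1.59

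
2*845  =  1690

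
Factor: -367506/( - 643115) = 2^1*3^2*5^( - 1)*11^( - 2)*17^1*1063^( - 1 ) * 1201^1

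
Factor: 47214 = 2^1 *3^2*43^1 * 61^1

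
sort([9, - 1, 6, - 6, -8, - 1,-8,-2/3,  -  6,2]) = [ - 8,-8, - 6 ,-6,-1  , - 1,  -  2/3, 2,6,9 ]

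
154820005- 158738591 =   -  3918586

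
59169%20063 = 19043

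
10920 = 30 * 364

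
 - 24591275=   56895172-81486447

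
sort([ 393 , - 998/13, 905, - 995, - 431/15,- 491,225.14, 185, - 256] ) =[ - 995,  -  491,-256,- 998/13, - 431/15,185, 225.14, 393, 905] 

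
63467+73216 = 136683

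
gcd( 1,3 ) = 1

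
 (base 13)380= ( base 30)kb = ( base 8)1143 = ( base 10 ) 611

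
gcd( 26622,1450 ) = 58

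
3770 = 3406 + 364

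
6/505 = 6/505 = 0.01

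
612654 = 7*87522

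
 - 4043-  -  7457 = 3414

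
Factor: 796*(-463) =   -  2^2 * 199^1 * 463^1 = -  368548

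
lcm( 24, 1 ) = 24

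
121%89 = 32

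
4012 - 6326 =-2314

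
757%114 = 73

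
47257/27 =1750 + 7/27 = 1750.26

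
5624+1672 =7296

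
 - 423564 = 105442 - 529006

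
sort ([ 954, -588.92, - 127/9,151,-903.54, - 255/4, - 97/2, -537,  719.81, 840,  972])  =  [ -903.54,- 588.92, - 537,- 255/4, - 97/2,- 127/9, 151, 719.81, 840, 954,972]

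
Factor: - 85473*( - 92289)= 7888217697 =3^3*9497^1*30763^1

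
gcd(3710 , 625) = 5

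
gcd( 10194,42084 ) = 6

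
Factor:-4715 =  - 5^1*23^1 * 41^1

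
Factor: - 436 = - 2^2  *  109^1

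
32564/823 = 39 + 467/823 = 39.57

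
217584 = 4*54396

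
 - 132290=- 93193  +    -  39097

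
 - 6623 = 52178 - 58801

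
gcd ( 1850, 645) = 5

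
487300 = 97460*5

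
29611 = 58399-28788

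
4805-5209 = -404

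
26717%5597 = 4329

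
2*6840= 13680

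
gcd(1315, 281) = 1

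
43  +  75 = 118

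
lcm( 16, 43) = 688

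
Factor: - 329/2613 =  - 3^( - 1)*7^1*13^( - 1 )*47^1*67^(- 1)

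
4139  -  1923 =2216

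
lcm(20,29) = 580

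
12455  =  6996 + 5459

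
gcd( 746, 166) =2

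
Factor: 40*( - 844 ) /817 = - 33760/817 = -2^5*5^1*19^( -1 ) * 43^( - 1 )*211^1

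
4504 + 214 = 4718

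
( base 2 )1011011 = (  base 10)91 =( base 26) 3D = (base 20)4b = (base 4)1123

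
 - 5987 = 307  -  6294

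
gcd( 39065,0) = 39065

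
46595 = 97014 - 50419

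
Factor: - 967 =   -  967^1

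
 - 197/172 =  - 197/172 = - 1.15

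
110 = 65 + 45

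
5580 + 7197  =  12777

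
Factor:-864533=-864533^1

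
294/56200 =147/28100 = 0.01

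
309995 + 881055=1191050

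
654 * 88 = 57552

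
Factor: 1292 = 2^2*17^1 * 19^1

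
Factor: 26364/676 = 3^1*13^1 = 39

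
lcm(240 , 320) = 960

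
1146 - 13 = 1133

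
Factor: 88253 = 11^1*71^1*113^1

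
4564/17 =4564/17 = 268.47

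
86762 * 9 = 780858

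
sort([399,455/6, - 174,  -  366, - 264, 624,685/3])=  [ - 366, - 264, - 174,455/6,685/3, 399 , 624 ] 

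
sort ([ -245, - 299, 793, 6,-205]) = [  -  299,-245, -205, 6, 793 ] 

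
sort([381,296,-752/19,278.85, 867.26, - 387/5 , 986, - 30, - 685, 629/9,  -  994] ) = [-994, - 685, - 387/5,-752/19, - 30,629/9,278.85,296,381, 867.26,986]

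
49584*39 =1933776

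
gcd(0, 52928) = 52928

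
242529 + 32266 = 274795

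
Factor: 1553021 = 47^1  *173^1*191^1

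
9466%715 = 171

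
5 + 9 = 14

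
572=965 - 393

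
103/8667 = 103/8667=0.01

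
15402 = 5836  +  9566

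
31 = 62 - 31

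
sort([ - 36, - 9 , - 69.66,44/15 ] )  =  [ - 69.66,-36, - 9 , 44/15 ] 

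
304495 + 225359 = 529854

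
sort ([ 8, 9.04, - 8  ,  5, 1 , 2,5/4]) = [- 8, 1,5/4, 2,  5, 8, 9.04]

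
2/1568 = 1/784= 0.00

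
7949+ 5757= 13706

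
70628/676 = 17657/169 = 104.48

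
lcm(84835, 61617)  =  5853615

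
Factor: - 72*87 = -2^3*3^3*29^1 = -6264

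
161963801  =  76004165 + 85959636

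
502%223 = 56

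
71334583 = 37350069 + 33984514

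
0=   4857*0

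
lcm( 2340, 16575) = 198900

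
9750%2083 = 1418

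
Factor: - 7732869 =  - 3^1*2577623^1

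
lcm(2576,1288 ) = 2576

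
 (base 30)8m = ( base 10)262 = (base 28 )9A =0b100000110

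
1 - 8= - 7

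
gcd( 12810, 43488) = 6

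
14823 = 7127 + 7696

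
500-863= -363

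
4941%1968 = 1005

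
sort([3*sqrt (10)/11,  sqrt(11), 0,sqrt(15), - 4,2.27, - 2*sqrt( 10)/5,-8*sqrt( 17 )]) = [ - 8*sqrt(17 ),  -  4, - 2*sqrt( 10) /5, 0, 3*sqrt(10) /11, 2.27,  sqrt(11),sqrt ( 15 )]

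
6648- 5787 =861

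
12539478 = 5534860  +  7004618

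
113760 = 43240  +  70520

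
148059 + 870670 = 1018729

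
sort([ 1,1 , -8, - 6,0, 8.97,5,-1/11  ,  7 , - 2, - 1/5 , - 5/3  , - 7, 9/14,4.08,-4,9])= [ - 8, - 7,-6, - 4, - 2, - 5/3,-1/5,-1/11,  0, 9/14,1,1,4.08, 5,7,  8.97 , 9]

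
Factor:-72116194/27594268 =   -  2^( - 1 )*13^(-1)*617^1*58441^1*530659^(-1) = - 36058097/13797134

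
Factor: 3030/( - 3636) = - 5/6  =  - 2^( - 1)*3^(  -  1)*5^1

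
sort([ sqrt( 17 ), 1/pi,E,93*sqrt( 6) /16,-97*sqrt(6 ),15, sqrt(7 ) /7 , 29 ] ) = [ - 97*sqrt (6), 1/pi,  sqrt( 7)/7, E,sqrt(17 ), 93*sqrt(6 ) /16, 15,29]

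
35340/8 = 8835/2 = 4417.50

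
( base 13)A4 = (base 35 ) 3t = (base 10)134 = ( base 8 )206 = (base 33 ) 42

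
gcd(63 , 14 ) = 7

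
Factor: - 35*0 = 0^1 = 0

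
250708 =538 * 466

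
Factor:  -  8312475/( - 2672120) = 1662495/534424 = 2^(  -  3 )*3^1*5^1*11^(- 1)*  137^1*809^1*6073^ ( - 1 )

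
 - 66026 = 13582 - 79608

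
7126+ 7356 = 14482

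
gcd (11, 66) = 11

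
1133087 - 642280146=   -  641147059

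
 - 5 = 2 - 7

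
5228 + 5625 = 10853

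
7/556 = 7/556 =0.01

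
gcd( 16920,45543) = 141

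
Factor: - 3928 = -2^3* 491^1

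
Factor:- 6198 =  - 2^1*3^1*1033^1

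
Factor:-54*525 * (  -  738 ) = 20922300=2^2 *3^6*5^2*7^1*41^1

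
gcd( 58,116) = 58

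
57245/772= 57245/772=74.15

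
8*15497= 123976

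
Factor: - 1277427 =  - 3^1 * 19^1*73^1*307^1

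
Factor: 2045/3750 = 409/750 = 2^( - 1)*3^( - 1 ) * 5^(-3 )*409^1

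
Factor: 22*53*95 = 2^1*5^1*11^1 * 19^1*53^1 = 110770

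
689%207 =68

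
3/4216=3/4216 = 0.00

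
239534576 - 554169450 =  - 314634874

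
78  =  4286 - 4208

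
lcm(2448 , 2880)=48960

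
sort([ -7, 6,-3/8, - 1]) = [  -  7, - 1, - 3/8, 6 ] 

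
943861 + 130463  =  1074324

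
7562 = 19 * 398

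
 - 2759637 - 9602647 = -12362284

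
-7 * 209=  -  1463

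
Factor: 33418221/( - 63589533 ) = -7^( - 1 )*3028073^( - 1)*11139407^1 = - 11139407/21196511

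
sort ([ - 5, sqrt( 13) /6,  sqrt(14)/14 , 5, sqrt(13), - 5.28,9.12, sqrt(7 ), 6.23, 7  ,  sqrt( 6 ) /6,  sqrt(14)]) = [ - 5.28 , - 5,sqrt(14)/14, sqrt(6)/6, sqrt( 13 ) /6, sqrt(7), sqrt( 13 ), sqrt(14), 5, 6.23  ,  7, 9.12]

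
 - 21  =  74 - 95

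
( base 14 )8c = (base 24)54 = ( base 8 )174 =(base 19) 6A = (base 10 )124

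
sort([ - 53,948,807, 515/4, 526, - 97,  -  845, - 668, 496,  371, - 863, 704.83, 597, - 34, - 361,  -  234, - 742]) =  [-863, - 845, - 742,- 668 ,- 361, - 234, - 97, - 53, - 34, 515/4, 371,  496,526, 597, 704.83, 807, 948 ]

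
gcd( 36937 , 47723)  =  1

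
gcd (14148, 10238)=2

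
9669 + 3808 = 13477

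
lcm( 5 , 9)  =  45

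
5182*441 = 2285262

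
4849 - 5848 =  - 999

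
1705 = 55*31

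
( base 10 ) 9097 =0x2389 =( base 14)345b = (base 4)2032021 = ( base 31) 9EE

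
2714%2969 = 2714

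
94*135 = 12690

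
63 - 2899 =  - 2836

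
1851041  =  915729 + 935312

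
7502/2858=2+893/1429 = 2.62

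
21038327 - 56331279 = -35292952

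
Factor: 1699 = 1699^1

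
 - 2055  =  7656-9711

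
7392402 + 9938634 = 17331036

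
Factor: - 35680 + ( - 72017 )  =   - 107697 = - 3^1*35899^1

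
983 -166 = 817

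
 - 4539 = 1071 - 5610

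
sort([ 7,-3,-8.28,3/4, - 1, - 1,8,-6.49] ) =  [ - 8.28, - 6.49, - 3,-1,-1,  3/4,7,8]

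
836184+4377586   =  5213770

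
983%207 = 155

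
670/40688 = 335/20344 = 0.02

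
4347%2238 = 2109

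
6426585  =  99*64915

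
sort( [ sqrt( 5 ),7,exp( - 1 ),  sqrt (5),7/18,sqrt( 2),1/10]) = [ 1/10, exp( - 1) , 7/18,sqrt( 2),  sqrt( 5) , sqrt( 5 ),7 ] 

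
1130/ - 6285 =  - 1 + 1031/1257 = - 0.18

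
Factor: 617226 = 2^1*3^1*102871^1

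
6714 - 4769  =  1945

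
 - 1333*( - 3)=3999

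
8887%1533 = 1222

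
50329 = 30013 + 20316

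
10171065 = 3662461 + 6508604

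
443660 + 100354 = 544014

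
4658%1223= 989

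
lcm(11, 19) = 209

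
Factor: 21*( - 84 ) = -1764 = - 2^2 * 3^2*7^2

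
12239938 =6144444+6095494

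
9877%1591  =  331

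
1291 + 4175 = 5466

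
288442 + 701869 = 990311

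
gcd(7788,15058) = 2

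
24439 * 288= 7038432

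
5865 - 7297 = - 1432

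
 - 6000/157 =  - 6000/157=- 38.22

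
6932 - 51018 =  - 44086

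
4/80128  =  1/20032 = 0.00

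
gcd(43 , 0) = 43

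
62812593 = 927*67759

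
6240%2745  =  750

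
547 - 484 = 63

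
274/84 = 3+ 11/42 = 3.26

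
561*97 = 54417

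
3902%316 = 110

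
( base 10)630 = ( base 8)1166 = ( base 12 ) 446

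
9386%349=312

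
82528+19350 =101878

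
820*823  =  674860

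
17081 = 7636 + 9445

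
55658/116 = 479 + 47/58 = 479.81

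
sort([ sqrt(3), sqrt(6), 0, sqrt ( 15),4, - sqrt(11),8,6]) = [-sqrt(11), 0,sqrt(3 ) , sqrt( 6),sqrt( 15 ),4,6,8 ]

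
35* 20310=710850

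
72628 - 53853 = 18775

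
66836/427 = 9548/61 = 156.52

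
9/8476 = 9/8476 = 0.00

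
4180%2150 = 2030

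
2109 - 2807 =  - 698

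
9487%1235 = 842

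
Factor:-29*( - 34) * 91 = 89726 = 2^1*7^1*13^1*17^1*29^1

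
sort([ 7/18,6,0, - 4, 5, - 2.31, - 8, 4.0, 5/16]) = [ - 8, - 4,  -  2.31,  0,5/16,7/18, 4.0,5, 6]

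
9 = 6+3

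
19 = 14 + 5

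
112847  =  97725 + 15122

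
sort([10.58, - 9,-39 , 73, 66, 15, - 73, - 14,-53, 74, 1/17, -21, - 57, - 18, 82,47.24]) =[ - 73,-57,-53,-39, - 21, - 18,  -  14, - 9, 1/17, 10.58,15, 47.24,  66,  73,74,  82] 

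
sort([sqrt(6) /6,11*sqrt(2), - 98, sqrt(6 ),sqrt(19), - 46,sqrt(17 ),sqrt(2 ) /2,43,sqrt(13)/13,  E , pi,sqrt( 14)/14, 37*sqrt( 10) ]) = [ - 98, - 46,sqrt( 14)/14,sqrt(13) /13, sqrt(6)/6,sqrt(2 ) /2,  sqrt(6), E,pi , sqrt(17) , sqrt(19 ), 11*sqrt (2),43,37 * sqrt(10 ) ]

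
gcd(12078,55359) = 9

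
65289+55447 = 120736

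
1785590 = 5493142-3707552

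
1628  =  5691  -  4063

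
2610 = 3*870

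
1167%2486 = 1167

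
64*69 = 4416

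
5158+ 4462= 9620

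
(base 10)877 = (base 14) 469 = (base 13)526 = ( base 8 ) 1555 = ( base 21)1KG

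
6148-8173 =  - 2025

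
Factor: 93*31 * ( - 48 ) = - 2^4*3^2 * 31^2 = - 138384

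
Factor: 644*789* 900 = 2^4*3^3 * 5^2*7^1*23^1 * 263^1 = 457304400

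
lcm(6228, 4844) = 43596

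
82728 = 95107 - 12379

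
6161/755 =6161/755 = 8.16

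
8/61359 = 8/61359 = 0.00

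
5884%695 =324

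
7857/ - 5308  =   - 7857/5308 = -1.48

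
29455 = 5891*5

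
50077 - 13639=36438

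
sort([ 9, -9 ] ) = [ - 9, 9]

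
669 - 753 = - 84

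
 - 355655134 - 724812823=  -  1080467957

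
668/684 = 167/171 = 0.98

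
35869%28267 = 7602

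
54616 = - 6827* ( - 8)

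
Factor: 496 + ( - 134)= 2^1*181^1 = 362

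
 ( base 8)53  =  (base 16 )2b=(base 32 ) 1B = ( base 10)43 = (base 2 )101011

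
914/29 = 31 + 15/29 = 31.52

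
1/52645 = 1/52645 = 0.00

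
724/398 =362/199  =  1.82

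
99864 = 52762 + 47102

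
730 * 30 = 21900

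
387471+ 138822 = 526293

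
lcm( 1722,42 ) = 1722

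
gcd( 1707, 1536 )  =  3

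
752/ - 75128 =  - 1  +  9297/9391 = -0.01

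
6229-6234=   -5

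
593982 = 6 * 98997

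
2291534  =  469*4886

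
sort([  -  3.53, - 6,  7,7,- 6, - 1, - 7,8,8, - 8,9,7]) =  [ - 8,-7 , - 6, - 6,-3.53 , - 1, 7,7, 7,8 , 8,9]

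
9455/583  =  9455/583 = 16.22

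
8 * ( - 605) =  - 4840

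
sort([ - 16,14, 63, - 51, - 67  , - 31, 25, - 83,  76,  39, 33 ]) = [ - 83, - 67, - 51,-31, - 16, 14,  25, 33, 39,63,76] 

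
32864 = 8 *4108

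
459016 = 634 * 724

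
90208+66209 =156417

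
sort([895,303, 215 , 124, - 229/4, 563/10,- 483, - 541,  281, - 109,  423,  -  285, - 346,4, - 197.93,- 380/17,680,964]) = [- 541, - 483, - 346, - 285,  -  197.93, - 109, - 229/4, - 380/17, 4 , 563/10,124,215, 281, 303,423, 680,895,964]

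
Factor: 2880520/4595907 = 2^3 * 3^( - 1 )  *  5^1*23^1*31^1*101^1 * 683^( - 1 )*2243^ (-1) 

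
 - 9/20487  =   - 3/6829 = - 0.00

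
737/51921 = 737/51921  =  0.01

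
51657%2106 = 1113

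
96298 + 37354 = 133652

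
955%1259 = 955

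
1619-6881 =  - 5262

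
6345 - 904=5441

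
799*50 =39950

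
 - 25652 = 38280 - 63932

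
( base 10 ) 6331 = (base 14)2443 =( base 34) 5g7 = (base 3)22200111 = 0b1100010111011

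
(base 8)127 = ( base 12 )73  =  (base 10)87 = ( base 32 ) 2n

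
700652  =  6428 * 109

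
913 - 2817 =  - 1904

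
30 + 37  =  67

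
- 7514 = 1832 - 9346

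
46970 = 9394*5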